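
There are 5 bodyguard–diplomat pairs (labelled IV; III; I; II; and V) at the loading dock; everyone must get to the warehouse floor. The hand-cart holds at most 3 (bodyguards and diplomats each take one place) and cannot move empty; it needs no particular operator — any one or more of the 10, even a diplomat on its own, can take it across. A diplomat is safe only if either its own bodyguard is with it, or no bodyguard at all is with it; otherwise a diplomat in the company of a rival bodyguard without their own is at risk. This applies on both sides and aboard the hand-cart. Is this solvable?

Yes

1. bodyguard IV and diplomat IV cross → the warehouse floor.
2. bodyguard IV crosses ← the loading dock.
3. diplomat I, diplomat II, and diplomat III cross → the warehouse floor.
4. diplomat IV crosses ← the loading dock.
5. bodyguard I, bodyguard II, and bodyguard III cross → the warehouse floor.
6. bodyguard III and diplomat III cross ← the loading dock.
7. bodyguard III, bodyguard IV, and bodyguard V cross → the warehouse floor.
8. diplomat I crosses ← the loading dock.
9. diplomat III and diplomat IV cross → the warehouse floor.
10. diplomat IV crosses ← the loading dock.
11. diplomat I, diplomat IV, and diplomat V cross → the warehouse floor.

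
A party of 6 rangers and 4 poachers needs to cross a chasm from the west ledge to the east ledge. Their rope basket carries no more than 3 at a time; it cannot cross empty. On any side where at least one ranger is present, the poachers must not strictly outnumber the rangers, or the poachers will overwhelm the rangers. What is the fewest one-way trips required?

9

Counting alone: each trip to the east ledge takes at most 3 across and each return brings at least 1 back, so after t trips out (and t−1 returns) at most 3t − (t−1) of the 10 are across; that first reaches 10 at t = 5, so at least 9 crossings are needed.
The plan below uses exactly 9 crossings, so it is optimal:
1. 2 poachers → the east ledge.  (the west ledge: 6R 2P; the east ledge: 0R 2P)
2. 1 poacher ← the west ledge.  (the west ledge: 6R 3P; the east ledge: 0R 1P)
3. 3 poachers → the east ledge.  (the west ledge: 6R 0P; the east ledge: 0R 4P)
4. 1 poacher ← the west ledge.  (the west ledge: 6R 1P; the east ledge: 0R 3P)
5. 3 rangers → the east ledge.  (the west ledge: 3R 1P; the east ledge: 3R 3P)
6. 1 poacher ← the west ledge.  (the west ledge: 3R 2P; the east ledge: 3R 2P)
7. 1 ranger and 2 poachers → the east ledge.  (the west ledge: 2R 0P; the east ledge: 4R 4P)
8. 1 poacher ← the west ledge.  (the west ledge: 2R 1P; the east ledge: 4R 3P)
9. 2 rangers and 1 poacher → the east ledge.  (the west ledge: 0R 0P; the east ledge: 6R 4P)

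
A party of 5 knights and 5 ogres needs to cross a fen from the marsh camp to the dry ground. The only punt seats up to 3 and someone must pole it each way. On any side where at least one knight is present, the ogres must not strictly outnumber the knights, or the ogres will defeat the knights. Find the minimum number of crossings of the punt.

11

Counting alone: each trip to the dry ground takes at most 3 across and each return brings at least 1 back, so after t trips out (and t−1 returns) at most 3t − (t−1) of the 10 are across; that first reaches 10 at t = 5, so at least 9 crossings are needed.
The safety rule pushes this higher. Following every safe sequence of crossings, the most of the 10 that can be at the dry ground as the punt arrives there on crossing 9 is 9 — never all 10.
So no plan with fewer than 11 crossings exists, and this one achieves 11:
1. 2 ogres → the dry ground.  (the marsh camp: 5K 3O; the dry ground: 0K 2O)
2. 1 ogre ← the marsh camp.  (the marsh camp: 5K 4O; the dry ground: 0K 1O)
3. 3 ogres → the dry ground.  (the marsh camp: 5K 1O; the dry ground: 0K 4O)
4. 1 ogre ← the marsh camp.  (the marsh camp: 5K 2O; the dry ground: 0K 3O)
5. 3 knights → the dry ground.  (the marsh camp: 2K 2O; the dry ground: 3K 3O)
6. 1 knight and 1 ogre ← the marsh camp.  (the marsh camp: 3K 3O; the dry ground: 2K 2O)
7. 3 knights → the dry ground.  (the marsh camp: 0K 3O; the dry ground: 5K 2O)
8. 1 ogre ← the marsh camp.  (the marsh camp: 0K 4O; the dry ground: 5K 1O)
9. 2 ogres → the dry ground.  (the marsh camp: 0K 2O; the dry ground: 5K 3O)
10. 1 ogre ← the marsh camp.  (the marsh camp: 0K 3O; the dry ground: 5K 2O)
11. 3 ogres → the dry ground.  (the marsh camp: 0K 0O; the dry ground: 5K 5O)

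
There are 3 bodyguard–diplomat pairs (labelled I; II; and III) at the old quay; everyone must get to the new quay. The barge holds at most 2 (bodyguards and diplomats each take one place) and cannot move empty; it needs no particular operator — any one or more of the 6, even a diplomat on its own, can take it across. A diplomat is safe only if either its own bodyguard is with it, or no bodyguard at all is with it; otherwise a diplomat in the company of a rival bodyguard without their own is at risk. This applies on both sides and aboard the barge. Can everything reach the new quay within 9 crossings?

Counting alone: each trip to the new quay takes at most 2 across and each return brings at least 1 back, so after t trips out (and t−1 returns) at most 2t − (t−1) of the 6 are across; that first reaches 6 at t = 5, so at least 9 crossings are needed.
The safety rule pushes this higher. Following every safe sequence of crossings, the most of the 6 that can be at the new quay as the barge arrives there on crossing 9 is 5 — never all 6.
So the move cannot be finished within 9 crossings. (The shortest complete plan takes 11:)
1. bodyguard I and diplomat I cross → the new quay.
2. bodyguard I crosses ← the old quay.
3. diplomat II and diplomat III cross → the new quay.
4. diplomat I crosses ← the old quay.
5. bodyguard II and bodyguard III cross → the new quay.
6. bodyguard II and diplomat II cross ← the old quay.
7. bodyguard I and bodyguard II cross → the new quay.
8. diplomat III crosses ← the old quay.
9. diplomat I and diplomat II cross → the new quay.
10. bodyguard III crosses ← the old quay.
11. bodyguard III and diplomat III cross → the new quay.

No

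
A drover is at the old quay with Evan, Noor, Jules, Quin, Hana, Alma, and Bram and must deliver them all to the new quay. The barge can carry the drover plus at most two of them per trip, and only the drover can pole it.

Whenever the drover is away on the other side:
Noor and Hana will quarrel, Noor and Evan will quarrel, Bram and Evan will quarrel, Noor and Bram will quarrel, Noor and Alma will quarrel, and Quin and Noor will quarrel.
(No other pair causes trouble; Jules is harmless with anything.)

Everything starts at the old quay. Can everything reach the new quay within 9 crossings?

Counting alone: the drover can take at most 2 across per trip to the new quay, so moving all 7 needs at least 4 loaded trips out, with a return between consecutive ones — at least 7 crossings.
The safety rule pushes this higher. Following every safe sequence of crossings, the most of the 7 that can be at the new quay as the barge arrives there on crossings 7, 9 is 5, 6 respectively — never all 7.
So the move cannot be finished within 9 crossings. (The shortest complete plan takes 11:)
1. Drover goes to the new quay with Evan and Noor.
2. Drover goes back to the old quay with Evan.
3. Drover goes to the new quay with Evan and Jules.
4. Drover goes back to the old quay with Evan.
5. Drover goes to the new quay with Evan and Quin.
6. Drover goes back to the old quay with Noor.
7. Drover goes to the new quay with Hana and Noor.
8. Drover goes back to the old quay with Noor.
9. Drover goes to the new quay with Alma and Noor.
10. Drover goes back to the old quay with Noor.
11. Drover goes to the new quay with Bram and Noor.

No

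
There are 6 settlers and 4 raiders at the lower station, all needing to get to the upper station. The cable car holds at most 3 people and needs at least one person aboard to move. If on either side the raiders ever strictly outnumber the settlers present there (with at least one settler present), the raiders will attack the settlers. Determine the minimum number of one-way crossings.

9

Counting alone: each trip to the upper station takes at most 3 across and each return brings at least 1 back, so after t trips out (and t−1 returns) at most 3t − (t−1) of the 10 are across; that first reaches 10 at t = 5, so at least 9 crossings are needed.
The plan below uses exactly 9 crossings, so it is optimal:
1. 2 raiders → the upper station.  (the lower station: 6S 2R; the upper station: 0S 2R)
2. 1 raider ← the lower station.  (the lower station: 6S 3R; the upper station: 0S 1R)
3. 3 raiders → the upper station.  (the lower station: 6S 0R; the upper station: 0S 4R)
4. 1 raider ← the lower station.  (the lower station: 6S 1R; the upper station: 0S 3R)
5. 3 settlers → the upper station.  (the lower station: 3S 1R; the upper station: 3S 3R)
6. 1 raider ← the lower station.  (the lower station: 3S 2R; the upper station: 3S 2R)
7. 1 settler and 2 raiders → the upper station.  (the lower station: 2S 0R; the upper station: 4S 4R)
8. 1 raider ← the lower station.  (the lower station: 2S 1R; the upper station: 4S 3R)
9. 2 settlers and 1 raider → the upper station.  (the lower station: 0S 0R; the upper station: 6S 4R)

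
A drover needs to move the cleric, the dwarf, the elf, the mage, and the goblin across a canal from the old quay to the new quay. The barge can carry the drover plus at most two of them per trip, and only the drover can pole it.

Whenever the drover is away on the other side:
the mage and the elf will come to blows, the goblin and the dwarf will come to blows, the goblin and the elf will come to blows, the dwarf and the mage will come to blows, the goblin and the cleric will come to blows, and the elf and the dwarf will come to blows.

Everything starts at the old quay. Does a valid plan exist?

Whatever the first load, the items left behind include a forbidden pair without the drover. No opening move is safe, so no plan exists.

No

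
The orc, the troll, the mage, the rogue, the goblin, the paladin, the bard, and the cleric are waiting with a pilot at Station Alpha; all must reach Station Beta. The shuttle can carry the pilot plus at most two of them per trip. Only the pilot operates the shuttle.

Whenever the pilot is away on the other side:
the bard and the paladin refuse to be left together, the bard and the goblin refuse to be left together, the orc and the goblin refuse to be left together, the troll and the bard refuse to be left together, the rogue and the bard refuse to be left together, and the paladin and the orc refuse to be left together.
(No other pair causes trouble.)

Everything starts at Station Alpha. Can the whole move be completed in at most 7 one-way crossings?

No

Counting alone: the pilot can take at most 2 across per trip to Station Beta, so moving all 8 needs at least 4 loaded trips out, with a return between consecutive ones — at least 7 crossings.
The safety rule pushes this higher. Following every safe sequence of crossings, the most of the 8 that can be at Station Beta as the shuttle arrives there on crossing 7 is 7 — never all 8.
So the move cannot be finished within 7 crossings. (The shortest complete plan takes 9:)
1. Pilot goes to Station Beta with the bard and the orc.  [Station Alpha: the cleric, the goblin, the mage, the paladin, the rogue, the troll | Station Beta: the bard, the orc]
2. Pilot goes back to Station Alpha alone.  [Station Alpha: the cleric, the goblin, the mage, the paladin, the rogue, the troll | Station Beta: the bard, the orc]
3. Pilot goes to Station Beta with the rogue and the troll.  [Station Alpha: the cleric, the goblin, the mage, the paladin | Station Beta: the bard, the orc, the rogue, the troll]
4. Pilot goes back to Station Alpha with the bard.  [Station Alpha: the bard, the cleric, the goblin, the mage, the paladin | Station Beta: the orc, the rogue, the troll]
5. Pilot goes to Station Beta with the goblin and the paladin.  [Station Alpha: the bard, the cleric, the mage | Station Beta: the goblin, the orc, the paladin, the rogue, the troll]
6. Pilot goes back to Station Alpha with the orc.  [Station Alpha: the bard, the cleric, the mage, the orc | Station Beta: the goblin, the paladin, the rogue, the troll]
7. Pilot goes to Station Beta with the cleric and the mage.  [Station Alpha: the bard, the orc | Station Beta: the cleric, the goblin, the mage, the paladin, the rogue, the troll]
8. Pilot goes back to Station Alpha alone.  [Station Alpha: the bard, the orc | Station Beta: the cleric, the goblin, the mage, the paladin, the rogue, the troll]
9. Pilot goes to Station Beta with the bard and the orc.  [Station Alpha: — | Station Beta: the bard, the cleric, the goblin, the mage, the orc, the paladin, the rogue, the troll]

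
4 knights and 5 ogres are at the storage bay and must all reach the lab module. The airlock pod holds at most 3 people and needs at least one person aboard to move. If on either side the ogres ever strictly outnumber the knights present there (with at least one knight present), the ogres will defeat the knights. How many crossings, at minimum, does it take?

impossible

The ogres already outnumber the knights at the storage bay before anyone moves, so the starting position itself is disallowed.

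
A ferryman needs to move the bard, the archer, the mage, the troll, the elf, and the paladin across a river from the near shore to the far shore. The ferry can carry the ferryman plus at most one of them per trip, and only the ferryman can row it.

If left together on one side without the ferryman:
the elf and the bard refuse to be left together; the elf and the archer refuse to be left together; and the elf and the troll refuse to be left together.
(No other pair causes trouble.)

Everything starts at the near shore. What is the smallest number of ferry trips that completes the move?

Following every safe sequence of crossings from the start, the most of the 6 that can be at the far shore as the ferry arrives there on crossings 1, 3, 5, 7 is 1, 2, 3, 4 respectively; the best ever achieved is 4 of 6.
From crossing 9 on, no configuration arises that was not already reachable earlier: only 36 distinct safe configurations (who is on which side, and where the ferry is) can ever be reached, none of them has everyone across, and every continuation just revisits them. So no valid plan exists.

impossible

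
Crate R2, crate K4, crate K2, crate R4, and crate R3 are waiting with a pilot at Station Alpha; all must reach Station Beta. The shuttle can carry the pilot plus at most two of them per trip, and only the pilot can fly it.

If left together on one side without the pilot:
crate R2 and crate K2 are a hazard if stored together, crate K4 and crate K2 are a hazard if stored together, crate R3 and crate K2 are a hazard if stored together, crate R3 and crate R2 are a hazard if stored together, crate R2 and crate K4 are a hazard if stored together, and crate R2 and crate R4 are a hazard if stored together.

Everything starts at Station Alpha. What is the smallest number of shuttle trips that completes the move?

7

Counting alone: the pilot can take at most 2 across per trip to Station Beta, so moving all 5 needs at least 3 loaded trips out, with a return between consecutive ones — at least 5 crossings.
The safety rule pushes this higher. Following every safe sequence of crossings, the most of the 5 that can be at Station Beta as the shuttle arrives there on crossing 5 is 4 — never all 5.
So no plan with fewer than 7 crossings exists, and this one achieves 7:
1. Pilot goes to Station Beta with crate K2 and crate R2.  [Station Alpha: crate K4, crate R3, crate R4 | Station Beta: crate K2, crate R2]
2. Pilot goes back to Station Alpha with crate R2.  [Station Alpha: crate K4, crate R2, crate R3, crate R4 | Station Beta: crate K2]
3. Pilot goes to Station Beta with crate R2 and crate R4.  [Station Alpha: crate K4, crate R3 | Station Beta: crate K2, crate R2, crate R4]
4. Pilot goes back to Station Alpha with crate R2.  [Station Alpha: crate K4, crate R2, crate R3 | Station Beta: crate K2, crate R4]
5. Pilot goes to Station Beta with crate K4 and crate R3.  [Station Alpha: crate R2 | Station Beta: crate K2, crate K4, crate R3, crate R4]
6. Pilot goes back to Station Alpha with crate K2.  [Station Alpha: crate K2, crate R2 | Station Beta: crate K4, crate R3, crate R4]
7. Pilot goes to Station Beta with crate K2 and crate R2.  [Station Alpha: — | Station Beta: crate K2, crate K4, crate R2, crate R3, crate R4]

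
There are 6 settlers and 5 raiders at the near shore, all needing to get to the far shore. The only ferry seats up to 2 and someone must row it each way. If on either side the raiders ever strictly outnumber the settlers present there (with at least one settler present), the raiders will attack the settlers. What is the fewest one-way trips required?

19

Counting alone: each trip to the far shore takes at most 2 across and each return brings at least 1 back, so after t trips out (and t−1 returns) at most 2t − (t−1) of the 11 are across; that first reaches 11 at t = 10, so at least 19 crossings are needed.
The plan below uses exactly 19 crossings, so it is optimal:
1. 2 raiders → the far shore.  (the near shore: 6S 3R; the far shore: 0S 2R)
2. 1 raider ← the near shore.  (the near shore: 6S 4R; the far shore: 0S 1R)
3. 2 raiders → the far shore.  (the near shore: 6S 2R; the far shore: 0S 3R)
4. 1 raider ← the near shore.  (the near shore: 6S 3R; the far shore: 0S 2R)
5. 2 settlers → the far shore.  (the near shore: 4S 3R; the far shore: 2S 2R)
6. 1 raider ← the near shore.  (the near shore: 4S 4R; the far shore: 2S 1R)
7. 1 settler and 1 raider → the far shore.  (the near shore: 3S 3R; the far shore: 3S 2R)
8. 1 settler ← the near shore.  (the near shore: 4S 3R; the far shore: 2S 2R)
9. 1 settler and 1 raider → the far shore.  (the near shore: 3S 2R; the far shore: 3S 3R)
10. 1 raider ← the near shore.  (the near shore: 3S 3R; the far shore: 3S 2R)
11. 1 settler and 1 raider → the far shore.  (the near shore: 2S 2R; the far shore: 4S 3R)
12. 1 settler ← the near shore.  (the near shore: 3S 2R; the far shore: 3S 3R)
13. 1 settler and 1 raider → the far shore.  (the near shore: 2S 1R; the far shore: 4S 4R)
14. 1 raider ← the near shore.  (the near shore: 2S 2R; the far shore: 4S 3R)
15. 1 settler and 1 raider → the far shore.  (the near shore: 1S 1R; the far shore: 5S 4R)
16. 1 settler ← the near shore.  (the near shore: 2S 1R; the far shore: 4S 4R)
17. 1 settler and 1 raider → the far shore.  (the near shore: 1S 0R; the far shore: 5S 5R)
18. 1 raider ← the near shore.  (the near shore: 1S 1R; the far shore: 5S 4R)
19. 1 settler and 1 raider → the far shore.  (the near shore: 0S 0R; the far shore: 6S 5R)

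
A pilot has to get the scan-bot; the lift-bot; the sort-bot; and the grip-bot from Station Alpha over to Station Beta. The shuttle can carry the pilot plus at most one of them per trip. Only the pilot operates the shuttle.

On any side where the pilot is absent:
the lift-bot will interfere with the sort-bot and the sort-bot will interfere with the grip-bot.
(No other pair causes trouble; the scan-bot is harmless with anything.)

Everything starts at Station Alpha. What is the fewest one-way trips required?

9

Counting alone: the pilot can take at most 1 across per trip to Station Beta, so moving all 4 needs at least 4 loaded trips out, with a return between consecutive ones — at least 7 crossings.
The safety rule pushes this higher. Following every safe sequence of crossings, the most of the 4 that can be at Station Beta as the shuttle arrives there on crossing 7 is 3 — never all 4.
So no plan with fewer than 9 crossings exists, and this one achieves 9:
1. Pilot goes to Station Beta with the sort-bot.
2. Pilot goes back to Station Alpha alone.
3. Pilot goes to Station Beta with the scan-bot.
4. Pilot goes back to Station Alpha alone.
5. Pilot goes to Station Beta with the lift-bot.
6. Pilot goes back to Station Alpha with the sort-bot.
7. Pilot goes to Station Beta with the grip-bot.
8. Pilot goes back to Station Alpha alone.
9. Pilot goes to Station Beta with the sort-bot.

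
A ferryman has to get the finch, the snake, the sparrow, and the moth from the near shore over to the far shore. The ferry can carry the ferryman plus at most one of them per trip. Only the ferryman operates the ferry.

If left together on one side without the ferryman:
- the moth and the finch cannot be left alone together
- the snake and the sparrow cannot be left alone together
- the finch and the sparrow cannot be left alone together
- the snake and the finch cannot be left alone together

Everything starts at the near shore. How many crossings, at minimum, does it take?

impossible

Whatever the first load, the items left behind include a forbidden pair without the ferryman. No opening move is safe, so no plan exists.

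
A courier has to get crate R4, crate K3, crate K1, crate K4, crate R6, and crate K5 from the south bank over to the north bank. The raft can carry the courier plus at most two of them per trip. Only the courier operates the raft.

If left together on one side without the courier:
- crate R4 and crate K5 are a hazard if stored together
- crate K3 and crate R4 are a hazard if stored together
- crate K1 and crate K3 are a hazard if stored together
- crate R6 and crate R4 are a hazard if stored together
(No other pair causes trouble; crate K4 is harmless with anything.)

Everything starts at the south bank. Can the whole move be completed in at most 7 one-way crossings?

Yes — this plan uses 7 crossings (≤ 7):
1. Courier goes to the north bank with crate K3 and crate R4.  [the south bank: crate K1, crate K4, crate K5, crate R6 | the north bank: crate K3, crate R4]
2. Courier goes back to the south bank with crate R4.  [the south bank: crate K1, crate K4, crate K5, crate R4, crate R6 | the north bank: crate K3]
3. Courier goes to the north bank with crate K4 and crate R4.  [the south bank: crate K1, crate K5, crate R6 | the north bank: crate K3, crate K4, crate R4]
4. Courier goes back to the south bank with crate R4.  [the south bank: crate K1, crate K5, crate R4, crate R6 | the north bank: crate K3, crate K4]
5. Courier goes to the north bank with crate K5 and crate R6.  [the south bank: crate K1, crate R4 | the north bank: crate K3, crate K4, crate K5, crate R6]
6. Courier goes back to the south bank alone.  [the south bank: crate K1, crate R4 | the north bank: crate K3, crate K4, crate K5, crate R6]
7. Courier goes to the north bank with crate K1 and crate R4.  [the south bank: — | the north bank: crate K1, crate K3, crate K4, crate K5, crate R4, crate R6]

Yes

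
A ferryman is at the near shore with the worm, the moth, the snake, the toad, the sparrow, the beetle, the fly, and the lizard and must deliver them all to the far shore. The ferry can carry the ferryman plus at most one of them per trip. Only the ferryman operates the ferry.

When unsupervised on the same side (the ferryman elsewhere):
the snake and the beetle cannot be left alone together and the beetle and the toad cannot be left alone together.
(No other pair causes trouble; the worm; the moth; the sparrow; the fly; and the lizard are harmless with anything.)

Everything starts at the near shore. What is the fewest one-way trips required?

Counting alone: the ferryman can take at most 1 across per trip to the far shore, so moving all 8 needs at least 8 loaded trips out, with a return between consecutive ones — at least 15 crossings.
The safety rule pushes this higher. Following every safe sequence of crossings, the most of the 8 that can be at the far shore as the ferry arrives there on crossing 15 is 7 — never all 8.
So no plan with fewer than 17 crossings exists, and this one achieves 17:
1. Ferryman goes to the far shore with the beetle.
2. Ferryman goes back to the near shore alone.
3. Ferryman goes to the far shore with the worm.
4. Ferryman goes back to the near shore alone.
5. Ferryman goes to the far shore with the moth.
6. Ferryman goes back to the near shore alone.
7. Ferryman goes to the far shore with the snake.
8. Ferryman goes back to the near shore with the beetle.
9. Ferryman goes to the far shore with the toad.
10. Ferryman goes back to the near shore alone.
11. Ferryman goes to the far shore with the sparrow.
12. Ferryman goes back to the near shore alone.
13. Ferryman goes to the far shore with the fly.
14. Ferryman goes back to the near shore alone.
15. Ferryman goes to the far shore with the lizard.
16. Ferryman goes back to the near shore alone.
17. Ferryman goes to the far shore with the beetle.

17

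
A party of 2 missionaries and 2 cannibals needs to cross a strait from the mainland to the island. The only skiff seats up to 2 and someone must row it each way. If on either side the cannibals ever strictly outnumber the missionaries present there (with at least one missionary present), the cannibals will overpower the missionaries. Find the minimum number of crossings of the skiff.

5

Counting alone: each trip to the island takes at most 2 across and each return brings at least 1 back, so after t trips out (and t−1 returns) at most 2t − (t−1) of the 4 are across; that first reaches 4 at t = 3, so at least 5 crossings are needed.
The plan below uses exactly 5 crossings, so it is optimal:
1. 2 cannibals → the island.  (the mainland: 2M 0C; the island: 0M 2C)
2. 1 cannibal ← the mainland.  (the mainland: 2M 1C; the island: 0M 1C)
3. 2 missionaries → the island.  (the mainland: 0M 1C; the island: 2M 1C)
4. 1 cannibal ← the mainland.  (the mainland: 0M 2C; the island: 2M 0C)
5. 2 cannibals → the island.  (the mainland: 0M 0C; the island: 2M 2C)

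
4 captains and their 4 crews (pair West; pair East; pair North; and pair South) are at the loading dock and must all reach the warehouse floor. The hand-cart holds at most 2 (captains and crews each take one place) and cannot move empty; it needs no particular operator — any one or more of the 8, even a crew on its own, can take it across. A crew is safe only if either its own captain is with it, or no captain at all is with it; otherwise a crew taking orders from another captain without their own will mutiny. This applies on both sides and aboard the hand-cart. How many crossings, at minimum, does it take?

Following every safe sequence of crossings from the start, the most of the 8 that can be at the warehouse floor as the hand-cart arrives there on crossings 1, 3, 5 is 2, 3, 4 respectively; the best ever achieved is 4 of 8.
From crossing 7 on, no configuration arises that was not already reachable earlier: only 44 distinct safe configurations (who is on which side, and where the hand-cart is) can ever be reached, none of them has everyone across, and every continuation just revisits them. So no valid plan exists.

impossible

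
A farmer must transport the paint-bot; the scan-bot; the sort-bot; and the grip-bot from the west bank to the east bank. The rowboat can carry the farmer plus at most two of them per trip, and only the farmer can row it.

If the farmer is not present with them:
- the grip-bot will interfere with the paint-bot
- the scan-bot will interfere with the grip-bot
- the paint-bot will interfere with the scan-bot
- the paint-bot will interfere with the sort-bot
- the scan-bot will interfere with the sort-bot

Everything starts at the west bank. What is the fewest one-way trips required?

5

Counting alone: the farmer can take at most 2 across per trip to the east bank, so moving all 4 needs at least 2 loaded trips out, with a return between consecutive ones — at least 3 crossings.
The safety rule pushes this higher. Following every safe sequence of crossings, the most of the 4 that can be at the east bank as the rowboat arrives there on crossing 3 is 3 — never all 4.
So no plan with fewer than 5 crossings exists, and this one achieves 5:
1. Farmer goes to the east bank with the paint-bot and the scan-bot.  [the west bank: the grip-bot, the sort-bot | the east bank: the paint-bot, the scan-bot]
2. Farmer goes back to the west bank with the paint-bot.  [the west bank: the grip-bot, the paint-bot, the sort-bot | the east bank: the scan-bot]
3. Farmer goes to the east bank with the grip-bot and the sort-bot.  [the west bank: the paint-bot | the east bank: the grip-bot, the scan-bot, the sort-bot]
4. Farmer goes back to the west bank with the scan-bot.  [the west bank: the paint-bot, the scan-bot | the east bank: the grip-bot, the sort-bot]
5. Farmer goes to the east bank with the paint-bot and the scan-bot.  [the west bank: — | the east bank: the grip-bot, the paint-bot, the scan-bot, the sort-bot]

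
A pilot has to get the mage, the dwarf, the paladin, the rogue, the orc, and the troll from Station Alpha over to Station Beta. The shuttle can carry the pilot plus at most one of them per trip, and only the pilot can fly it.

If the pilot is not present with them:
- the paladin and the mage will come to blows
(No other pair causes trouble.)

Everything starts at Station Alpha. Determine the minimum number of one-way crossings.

Counting alone: the pilot can take at most 1 across per trip to Station Beta, so moving all 6 needs at least 6 loaded trips out, with a return between consecutive ones — at least 11 crossings.
The plan below uses exactly 11 crossings, so it is optimal:
1. Pilot goes to Station Beta with the mage.
2. Pilot goes back to Station Alpha alone.
3. Pilot goes to Station Beta with the dwarf.
4. Pilot goes back to Station Alpha alone.
5. Pilot goes to Station Beta with the rogue.
6. Pilot goes back to Station Alpha alone.
7. Pilot goes to Station Beta with the orc.
8. Pilot goes back to Station Alpha alone.
9. Pilot goes to Station Beta with the troll.
10. Pilot goes back to Station Alpha alone.
11. Pilot goes to Station Beta with the paladin.

11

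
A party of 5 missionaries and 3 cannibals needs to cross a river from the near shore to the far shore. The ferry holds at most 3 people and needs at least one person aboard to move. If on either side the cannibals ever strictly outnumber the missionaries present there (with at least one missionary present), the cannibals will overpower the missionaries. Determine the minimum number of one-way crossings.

7

Counting alone: each trip to the far shore takes at most 3 across and each return brings at least 1 back, so after t trips out (and t−1 returns) at most 3t − (t−1) of the 8 are across; that first reaches 8 at t = 4, so at least 7 crossings are needed.
The plan below uses exactly 7 crossings, so it is optimal:
1. 2 cannibals → the far shore.  (the near shore: 5M 1C; the far shore: 0M 2C)
2. 1 cannibal ← the near shore.  (the near shore: 5M 2C; the far shore: 0M 1C)
3. 2 missionaries and 1 cannibal → the far shore.  (the near shore: 3M 1C; the far shore: 2M 2C)
4. 1 cannibal ← the near shore.  (the near shore: 3M 2C; the far shore: 2M 1C)
5. 1 missionary and 2 cannibals → the far shore.  (the near shore: 2M 0C; the far shore: 3M 3C)
6. 1 cannibal ← the near shore.  (the near shore: 2M 1C; the far shore: 3M 2C)
7. 2 missionaries and 1 cannibal → the far shore.  (the near shore: 0M 0C; the far shore: 5M 3C)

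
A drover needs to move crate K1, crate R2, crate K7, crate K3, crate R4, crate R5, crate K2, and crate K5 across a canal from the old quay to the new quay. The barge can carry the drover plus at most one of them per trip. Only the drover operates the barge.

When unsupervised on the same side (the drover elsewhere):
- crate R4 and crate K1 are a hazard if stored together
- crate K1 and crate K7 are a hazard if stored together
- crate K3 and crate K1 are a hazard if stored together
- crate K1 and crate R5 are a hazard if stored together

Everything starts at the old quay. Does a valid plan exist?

Following every safe sequence of crossings from the start, the most of the 8 that can be at the new quay as the barge arrives there on crossings 1, 3, 5, 7, 9 is 1, 2, 3, 4, 5 respectively; the best ever achieved is 5 of 8.
From crossing 11 on, no configuration arises that was not already reachable earlier: only 88 distinct safe configurations (who is on which side, and where the barge is) can ever be reached, none of them has everyone across, and every continuation just revisits them. So no valid plan exists.

No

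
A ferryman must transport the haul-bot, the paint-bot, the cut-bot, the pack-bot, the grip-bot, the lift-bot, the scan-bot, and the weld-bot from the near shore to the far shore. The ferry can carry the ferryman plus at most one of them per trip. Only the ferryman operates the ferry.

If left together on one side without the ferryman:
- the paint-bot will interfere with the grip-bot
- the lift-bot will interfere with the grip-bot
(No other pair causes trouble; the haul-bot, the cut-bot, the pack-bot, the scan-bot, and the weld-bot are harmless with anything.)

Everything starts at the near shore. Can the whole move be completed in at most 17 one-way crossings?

Yes

Yes — this plan uses 17 crossings (≤ 17):
1. Ferryman goes to the far shore with the grip-bot.
2. Ferryman goes back to the near shore alone.
3. Ferryman goes to the far shore with the haul-bot.
4. Ferryman goes back to the near shore alone.
5. Ferryman goes to the far shore with the paint-bot.
6. Ferryman goes back to the near shore with the grip-bot.
7. Ferryman goes to the far shore with the lift-bot.
8. Ferryman goes back to the near shore alone.
9. Ferryman goes to the far shore with the cut-bot.
10. Ferryman goes back to the near shore alone.
11. Ferryman goes to the far shore with the pack-bot.
12. Ferryman goes back to the near shore alone.
13. Ferryman goes to the far shore with the scan-bot.
14. Ferryman goes back to the near shore alone.
15. Ferryman goes to the far shore with the weld-bot.
16. Ferryman goes back to the near shore alone.
17. Ferryman goes to the far shore with the grip-bot.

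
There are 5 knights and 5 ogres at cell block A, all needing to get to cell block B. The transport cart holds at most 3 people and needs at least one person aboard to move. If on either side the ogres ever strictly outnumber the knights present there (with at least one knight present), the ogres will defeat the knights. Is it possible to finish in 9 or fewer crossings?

No

Counting alone: each trip to cell block B takes at most 3 across and each return brings at least 1 back, so after t trips out (and t−1 returns) at most 3t − (t−1) of the 10 are across; that first reaches 10 at t = 5, so at least 9 crossings are needed.
The safety rule pushes this higher. Following every safe sequence of crossings, the most of the 10 that can be at cell block B as the transport cart arrives there on crossing 9 is 9 — never all 10.
So the move cannot be finished within 9 crossings. (The shortest complete plan takes 11:)
1. 2 ogres → cell block B.  (cell block A: 5K 3O; cell block B: 0K 2O)
2. 1 ogre ← cell block A.  (cell block A: 5K 4O; cell block B: 0K 1O)
3. 3 ogres → cell block B.  (cell block A: 5K 1O; cell block B: 0K 4O)
4. 1 ogre ← cell block A.  (cell block A: 5K 2O; cell block B: 0K 3O)
5. 3 knights → cell block B.  (cell block A: 2K 2O; cell block B: 3K 3O)
6. 1 knight and 1 ogre ← cell block A.  (cell block A: 3K 3O; cell block B: 2K 2O)
7. 3 knights → cell block B.  (cell block A: 0K 3O; cell block B: 5K 2O)
8. 1 ogre ← cell block A.  (cell block A: 0K 4O; cell block B: 5K 1O)
9. 2 ogres → cell block B.  (cell block A: 0K 2O; cell block B: 5K 3O)
10. 1 ogre ← cell block A.  (cell block A: 0K 3O; cell block B: 5K 2O)
11. 3 ogres → cell block B.  (cell block A: 0K 0O; cell block B: 5K 5O)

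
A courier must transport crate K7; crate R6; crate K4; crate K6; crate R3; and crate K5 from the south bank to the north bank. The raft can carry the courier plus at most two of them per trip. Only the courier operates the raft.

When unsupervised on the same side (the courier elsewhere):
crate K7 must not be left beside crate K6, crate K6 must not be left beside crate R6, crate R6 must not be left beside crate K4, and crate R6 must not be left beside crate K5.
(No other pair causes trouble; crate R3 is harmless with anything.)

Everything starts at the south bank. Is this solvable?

Yes

1. Courier goes to the north bank with crate K7 and crate R6.  [the south bank: crate K4, crate K5, crate K6, crate R3 | the north bank: crate K7, crate R6]
2. Courier goes back to the south bank alone.  [the south bank: crate K4, crate K5, crate K6, crate R3 | the north bank: crate K7, crate R6]
3. Courier goes to the north bank with crate R3.  [the south bank: crate K4, crate K5, crate K6 | the north bank: crate K7, crate R3, crate R6]
4. Courier goes back to the south bank alone.  [the south bank: crate K4, crate K5, crate K6 | the north bank: crate K7, crate R3, crate R6]
5. Courier goes to the north bank with crate K4 and crate K5.  [the south bank: crate K6 | the north bank: crate K4, crate K5, crate K7, crate R3, crate R6]
6. Courier goes back to the south bank with crate R6.  [the south bank: crate K6, crate R6 | the north bank: crate K4, crate K5, crate K7, crate R3]
7. Courier goes to the north bank with crate K6 and crate R6.  [the south bank: — | the north bank: crate K4, crate K5, crate K6, crate K7, crate R3, crate R6]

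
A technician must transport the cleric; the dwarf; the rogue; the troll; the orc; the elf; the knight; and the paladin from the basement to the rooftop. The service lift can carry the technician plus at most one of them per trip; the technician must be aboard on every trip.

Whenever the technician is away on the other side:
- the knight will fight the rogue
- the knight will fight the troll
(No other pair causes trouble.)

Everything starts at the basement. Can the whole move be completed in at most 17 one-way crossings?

Yes

Yes — this plan uses 17 crossings (≤ 17):
1. Technician goes to the rooftop with the knight.  [the basement: the cleric, the dwarf, the elf, the orc, the paladin, the rogue, the troll | the rooftop: the knight]
2. Technician goes back to the basement alone.  [the basement: the cleric, the dwarf, the elf, the orc, the paladin, the rogue, the troll | the rooftop: the knight]
3. Technician goes to the rooftop with the cleric.  [the basement: the dwarf, the elf, the orc, the paladin, the rogue, the troll | the rooftop: the cleric, the knight]
4. Technician goes back to the basement alone.  [the basement: the dwarf, the elf, the orc, the paladin, the rogue, the troll | the rooftop: the cleric, the knight]
5. Technician goes to the rooftop with the dwarf.  [the basement: the elf, the orc, the paladin, the rogue, the troll | the rooftop: the cleric, the dwarf, the knight]
6. Technician goes back to the basement alone.  [the basement: the elf, the orc, the paladin, the rogue, the troll | the rooftop: the cleric, the dwarf, the knight]
7. Technician goes to the rooftop with the rogue.  [the basement: the elf, the orc, the paladin, the troll | the rooftop: the cleric, the dwarf, the knight, the rogue]
8. Technician goes back to the basement with the knight.  [the basement: the elf, the knight, the orc, the paladin, the troll | the rooftop: the cleric, the dwarf, the rogue]
9. Technician goes to the rooftop with the troll.  [the basement: the elf, the knight, the orc, the paladin | the rooftop: the cleric, the dwarf, the rogue, the troll]
10. Technician goes back to the basement alone.  [the basement: the elf, the knight, the orc, the paladin | the rooftop: the cleric, the dwarf, the rogue, the troll]
11. Technician goes to the rooftop with the orc.  [the basement: the elf, the knight, the paladin | the rooftop: the cleric, the dwarf, the orc, the rogue, the troll]
12. Technician goes back to the basement alone.  [the basement: the elf, the knight, the paladin | the rooftop: the cleric, the dwarf, the orc, the rogue, the troll]
13. Technician goes to the rooftop with the elf.  [the basement: the knight, the paladin | the rooftop: the cleric, the dwarf, the elf, the orc, the rogue, the troll]
14. Technician goes back to the basement alone.  [the basement: the knight, the paladin | the rooftop: the cleric, the dwarf, the elf, the orc, the rogue, the troll]
15. Technician goes to the rooftop with the paladin.  [the basement: the knight | the rooftop: the cleric, the dwarf, the elf, the orc, the paladin, the rogue, the troll]
16. Technician goes back to the basement alone.  [the basement: the knight | the rooftop: the cleric, the dwarf, the elf, the orc, the paladin, the rogue, the troll]
17. Technician goes to the rooftop with the knight.  [the basement: — | the rooftop: the cleric, the dwarf, the elf, the knight, the orc, the paladin, the rogue, the troll]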